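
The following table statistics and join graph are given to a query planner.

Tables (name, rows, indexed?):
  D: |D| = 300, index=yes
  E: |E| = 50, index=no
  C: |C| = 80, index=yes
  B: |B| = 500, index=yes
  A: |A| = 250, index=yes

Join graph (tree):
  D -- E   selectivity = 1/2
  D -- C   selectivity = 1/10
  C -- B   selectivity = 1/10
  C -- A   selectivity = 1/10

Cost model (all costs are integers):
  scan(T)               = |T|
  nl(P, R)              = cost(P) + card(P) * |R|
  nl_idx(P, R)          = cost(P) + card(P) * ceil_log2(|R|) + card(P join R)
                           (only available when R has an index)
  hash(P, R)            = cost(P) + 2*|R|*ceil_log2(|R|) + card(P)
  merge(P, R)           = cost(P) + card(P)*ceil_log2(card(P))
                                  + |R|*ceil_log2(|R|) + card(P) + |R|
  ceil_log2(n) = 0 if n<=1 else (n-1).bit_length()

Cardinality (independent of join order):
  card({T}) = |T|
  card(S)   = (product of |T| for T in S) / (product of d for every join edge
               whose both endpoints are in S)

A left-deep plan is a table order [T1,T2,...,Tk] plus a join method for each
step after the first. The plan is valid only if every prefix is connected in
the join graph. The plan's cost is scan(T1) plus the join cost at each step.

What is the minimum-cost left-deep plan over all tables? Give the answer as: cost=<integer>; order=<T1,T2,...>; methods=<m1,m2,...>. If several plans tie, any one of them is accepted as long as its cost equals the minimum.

Selinger DP (subsets sized 1..n):
  {D}: scan cost=300, card=300
  {E}: scan cost=50, card=50
  {C}: scan cost=80, card=80
  {B}: scan cost=500, card=500
  {A}: scan cost=250, card=250
  {DE}: card=7500; try (E,hash)→1200, (D,merge)→3400, (E,merge)→3650, (D,hash)→5500, (D,nl_idx)→8000, (D,nl)→15050 …(+1); best=1200 via (E,hash)
  {CD}: card=2400; try (C,hash)→1720, (D,nl_idx)→3200, (D,merge)→3720, (C,merge)→3940, (C,nl_idx)→4800, (D,hash)→5560 …(+2); best=1720 via (C,hash)
  {BC}: card=4000; try (C,hash)→2120, (B,nl_idx)→4800, (B,merge)→5720, (C,merge)→6140, (C,nl_idx)→8000, (B,hash)→9160 …(+2); best=2120 via (C,hash)
  {AC}: card=2000; try (C,hash)→1620, (A,nl_idx)→2720, (A,merge)→2970, (C,merge)→3140, (C,nl_idx)→4000, (A,hash)→4160 …(+2); best=1620 via (C,hash)
  {CDE}: card=60000; try (E,hash)→4720, (C,hash)→9820, (E,merge)→33270, (C,merge)→106840, (C,nl_idx)→113700, (E,nl)→121720 …(+1); best=4720 via (E,hash)
  {BCD}: card=120000; try (D,hash)→11520, (B,hash)→13120, (B,merge)→37920, (D,merge)→57120, (B,nl_idx)→143320, (D,nl_idx)→158120 …(+2); best=11520 via (D,hash)
  {ACD}: card=60000; try (A,hash)→8120, (D,hash)→9020, (D,merge)→28620, (A,merge)→35170, (D,nl_idx)→79620, (A,nl_idx)→80920 …(+2); best=8120 via (A,hash)
  {ABC}: card=100000; try (A,hash)→10120, (B,hash)→12620, (B,merge)→30620, (A,merge)→56370, (B,nl_idx)→119620, (A,nl_idx)→134120 …(+2); best=10120 via (A,hash)
  {BCDE}: card=3000000; try (B,hash)→73720, (E,hash)→132120, (B,merge)→1029720, (E,merge)→2171870, (B,nl_idx)→3544720, (E,nl)→6011520 …(+1); best=73720 via (B,hash)
  {ACDE}: card=1500000; try (E,hash)→68720, (A,hash)→68720, (A,merge)→1026970, (E,merge)→1028470, (A,nl_idx)→1984720, (E,nl)→3008120 …(+1); best=68720 via (E,hash)
  {ABCD}: card=3000000; try (B,hash)→77120, (D,hash)→115520, (A,hash)→135520, (B,merge)→1033120, (D,merge)→1813120, (A,merge)→2173770 …(+6); best=77120 via (B,hash)
  {ABCDE}: card=75000000; try (B,hash)→1577720, (E,hash)→3077720, (A,hash)→3077720, (B,merge)→33073720, (A,merge)→69075970, (E,merge)→69077470 …(+5); best=1577720 via (B,hash)

cost=1577720; order=D,C,A,E,B; methods=hash,hash,hash,hash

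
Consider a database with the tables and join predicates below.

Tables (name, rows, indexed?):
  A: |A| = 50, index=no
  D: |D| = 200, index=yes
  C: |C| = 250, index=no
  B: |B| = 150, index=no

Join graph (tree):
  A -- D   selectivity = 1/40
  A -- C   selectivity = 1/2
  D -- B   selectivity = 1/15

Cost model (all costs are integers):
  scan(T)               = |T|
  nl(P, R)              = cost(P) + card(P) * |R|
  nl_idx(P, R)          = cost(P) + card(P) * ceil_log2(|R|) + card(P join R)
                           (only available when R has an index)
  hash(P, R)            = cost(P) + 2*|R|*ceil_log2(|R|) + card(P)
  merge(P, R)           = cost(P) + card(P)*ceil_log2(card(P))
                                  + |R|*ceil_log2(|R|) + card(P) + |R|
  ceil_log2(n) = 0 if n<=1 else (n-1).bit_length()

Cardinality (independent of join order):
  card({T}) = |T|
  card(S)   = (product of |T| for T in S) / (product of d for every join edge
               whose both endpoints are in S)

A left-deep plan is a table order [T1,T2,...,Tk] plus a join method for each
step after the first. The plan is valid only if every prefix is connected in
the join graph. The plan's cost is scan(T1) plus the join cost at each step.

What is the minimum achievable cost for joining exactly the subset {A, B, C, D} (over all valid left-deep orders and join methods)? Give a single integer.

Selinger DP over subsets of {A,B,C,D}:
  {A}: scan cost=50, card=50
  {D}: scan cost=200, card=200
  {C}: scan cost=250, card=250
  {B}: scan cost=150, card=150
  {AD}: card=250; try (D,nl_idx)→700, (A,hash)→1000, (D,merge)→2200, (A,merge)→2350, (D,hash)→3300, (D,nl)→10050 …(+1); best=700 via (D,nl_idx)
  {AC}: card=6250; try (A,hash)→1100, (C,merge)→2650, (A,merge)→2850, (C,hash)→4100, (C,nl)→12550, (A,nl)→12750; best=1100 via (A,hash)
  {BD}: card=2000; try (B,hash)→2800, (D,merge)→3300, (D,nl_idx)→3350, (B,merge)→3350, (D,hash)→3500, (D,nl)→30150 …(+1); best=2800 via (B,hash)
  {ACD}: card=31250; try (C,hash)→4950, (C,merge)→5200, (D,hash)→10550, (C,nl)→63200, (D,nl_idx)→82350, (D,merge)→90400 …(+1); best=4950 via (C,hash)
  {ABD}: card=2500; try (B,hash)→3350, (B,merge)→4300, (A,hash)→5400, (A,merge)→27150, (B,nl)→38200, (A,nl)→102800; best=3350 via (B,hash)
  {ABCD}: card=312500; try (C,hash)→9850, (C,merge)→38100, (B,hash)→38600, (B,merge)→506300, (C,nl)→628350, (B,nl)→4692450; best=9850 via (C,hash)

9850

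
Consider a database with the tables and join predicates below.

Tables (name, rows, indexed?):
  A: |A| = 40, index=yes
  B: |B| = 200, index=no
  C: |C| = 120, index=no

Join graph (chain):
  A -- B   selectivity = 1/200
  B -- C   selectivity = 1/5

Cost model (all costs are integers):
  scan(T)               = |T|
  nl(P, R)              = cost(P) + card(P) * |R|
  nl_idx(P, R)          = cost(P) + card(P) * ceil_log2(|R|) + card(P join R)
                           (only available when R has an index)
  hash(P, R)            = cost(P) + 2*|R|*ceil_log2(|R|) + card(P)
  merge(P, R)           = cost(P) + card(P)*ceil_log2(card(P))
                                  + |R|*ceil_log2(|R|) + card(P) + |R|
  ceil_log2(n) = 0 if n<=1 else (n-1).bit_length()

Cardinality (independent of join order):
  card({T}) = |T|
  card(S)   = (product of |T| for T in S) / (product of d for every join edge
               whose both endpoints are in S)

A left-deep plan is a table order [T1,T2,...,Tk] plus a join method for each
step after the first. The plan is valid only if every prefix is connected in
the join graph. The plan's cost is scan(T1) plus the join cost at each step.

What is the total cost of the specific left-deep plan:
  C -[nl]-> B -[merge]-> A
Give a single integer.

91600

step 1: scan C: cost=120, card=120
step 2: join B via nl
    card(P join B) = 120*200/(5) = 4800
    cost = 120 + 120*200 = 24120
step 3: join A via merge
    card(P join A) = 4800*40/(200) = 960
    cost = 24120 + 4800*13 + 40*6 + 4800 + 40 = 91600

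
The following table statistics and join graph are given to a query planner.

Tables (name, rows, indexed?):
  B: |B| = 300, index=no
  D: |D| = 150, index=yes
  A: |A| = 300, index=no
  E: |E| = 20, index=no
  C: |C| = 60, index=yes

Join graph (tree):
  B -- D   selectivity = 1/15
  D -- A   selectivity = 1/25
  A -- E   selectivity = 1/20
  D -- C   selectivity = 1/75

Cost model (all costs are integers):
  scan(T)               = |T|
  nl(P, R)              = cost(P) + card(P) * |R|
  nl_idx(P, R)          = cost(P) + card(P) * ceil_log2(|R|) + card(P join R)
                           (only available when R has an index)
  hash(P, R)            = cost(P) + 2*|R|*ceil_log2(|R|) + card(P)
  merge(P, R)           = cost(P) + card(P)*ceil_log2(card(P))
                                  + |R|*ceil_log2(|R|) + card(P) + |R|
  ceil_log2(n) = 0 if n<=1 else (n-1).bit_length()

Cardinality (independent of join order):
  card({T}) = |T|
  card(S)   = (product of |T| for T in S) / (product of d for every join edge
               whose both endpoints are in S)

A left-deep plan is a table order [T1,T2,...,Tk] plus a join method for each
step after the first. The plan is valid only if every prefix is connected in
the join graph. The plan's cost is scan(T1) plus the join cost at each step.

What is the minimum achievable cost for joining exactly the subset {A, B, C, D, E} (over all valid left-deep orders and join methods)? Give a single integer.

12860

Selinger DP over subsets of {A,B,C,D,E}:
  {B}: scan cost=300, card=300
  {D}: scan cost=150, card=150
  {A}: scan cost=300, card=300
  {E}: scan cost=20, card=20
  {C}: scan cost=60, card=60
  {BD}: card=3000; try (D,hash)→3000, (B,merge)→4500, (D,merge)→4650, (D,nl_idx)→5700, (B,hash)→5700, (B,nl)→45150 …(+1); best=3000 via (D,hash)
  {AD}: card=1800; try (D,hash)→3000, (D,nl_idx)→4500, (A,merge)→4500, (D,merge)→4650, (A,hash)→5700, (A,nl)→45150 …(+1); best=3000 via (D,hash)
  {CD}: card=120; try (D,nl_idx)→660, (C,hash)→1020, (C,nl_idx)→1170, (D,merge)→1830, (C,merge)→1920, (D,hash)→2520 …(+2); best=660 via (D,nl_idx)
  {AE}: card=300; try (E,hash)→800, (A,merge)→3140, (E,merge)→3420, (A,hash)→5440, (A,nl)→6020, (E,nl)→6300; best=800 via (E,hash)
  {ABD}: card=36000; try (B,hash)→10200, (A,hash)→11400, (B,merge)→27600, (A,merge)→45000, (B,nl)→543000, (A,nl)→903000; best=10200 via (B,hash)
  {BCD}: card=2400; try (B,merge)→4620, (B,hash)→6180, (C,hash)→6720, (C,nl_idx)→23400, (B,nl)→36660, (C,merge)→42420 …(+1); best=4620 via (B,merge)
  {ADE}: card=1800; try (D,hash)→3500, (E,hash)→5000, (D,nl_idx)→5000, (D,merge)→5150, (E,merge)→24720, (E,nl)→39000 …(+1); best=3500 via (D,hash)
  {ACD}: card=1440; try (A,merge)→4620, (C,hash)→5520, (A,hash)→6180, (C,nl_idx)→15240, (C,merge)→25020, (A,nl)→36660 …(+1); best=4620 via (A,merge)
  {ABDE}: card=36000; try (B,hash)→10700, (B,merge)→28100, (E,hash)→46400, (B,nl)→543500, (E,merge)→622320, (E,nl)→730200; best=10700 via (B,hash)
  {ABCD}: card=28800; try (B,hash)→11460, (A,hash)→12420, (B,merge)→24900, (A,merge)→38820, (C,hash)→46920, (C,nl_idx)→255000 …(+4); best=11460 via (B,hash)
  {ACDE}: card=1440; try (C,hash)→6020, (E,hash)→6260, (C,nl_idx)→15740, (E,merge)→22020, (C,merge)→25520, (E,nl)→33420 …(+1); best=6020 via (C,hash)
  {ABCDE}: card=28800; try (B,hash)→12860, (B,merge)→26300, (E,hash)→40460, (C,hash)→47420, (C,nl_idx)→255500, (B,nl)→438020 …(+4); best=12860 via (B,hash)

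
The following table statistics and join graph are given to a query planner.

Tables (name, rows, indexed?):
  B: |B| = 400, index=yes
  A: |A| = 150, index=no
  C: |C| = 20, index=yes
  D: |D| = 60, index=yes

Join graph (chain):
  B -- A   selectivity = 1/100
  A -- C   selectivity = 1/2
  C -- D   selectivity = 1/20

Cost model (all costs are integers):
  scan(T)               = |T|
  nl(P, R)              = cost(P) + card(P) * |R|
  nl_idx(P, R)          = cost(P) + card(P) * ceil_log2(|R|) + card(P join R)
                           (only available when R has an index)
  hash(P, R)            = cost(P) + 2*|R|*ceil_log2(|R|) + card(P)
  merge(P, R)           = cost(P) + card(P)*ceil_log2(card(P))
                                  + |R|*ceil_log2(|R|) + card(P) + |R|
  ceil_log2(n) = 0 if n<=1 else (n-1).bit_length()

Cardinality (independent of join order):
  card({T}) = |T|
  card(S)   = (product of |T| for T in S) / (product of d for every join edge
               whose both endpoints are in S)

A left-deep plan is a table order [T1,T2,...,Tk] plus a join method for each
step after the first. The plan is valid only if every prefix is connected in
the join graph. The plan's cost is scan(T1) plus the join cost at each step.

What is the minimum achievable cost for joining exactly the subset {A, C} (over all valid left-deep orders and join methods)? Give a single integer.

500

Selinger DP over subsets of {A,C}:
  {A}: scan cost=150, card=150
  {C}: scan cost=20, card=20
  {AC}: card=1500; try (C,hash)→500, (A,merge)→1490, (C,merge)→1620, (C,nl_idx)→2400, (A,hash)→2440, (A,nl)→3020 …(+1); best=500 via (C,hash)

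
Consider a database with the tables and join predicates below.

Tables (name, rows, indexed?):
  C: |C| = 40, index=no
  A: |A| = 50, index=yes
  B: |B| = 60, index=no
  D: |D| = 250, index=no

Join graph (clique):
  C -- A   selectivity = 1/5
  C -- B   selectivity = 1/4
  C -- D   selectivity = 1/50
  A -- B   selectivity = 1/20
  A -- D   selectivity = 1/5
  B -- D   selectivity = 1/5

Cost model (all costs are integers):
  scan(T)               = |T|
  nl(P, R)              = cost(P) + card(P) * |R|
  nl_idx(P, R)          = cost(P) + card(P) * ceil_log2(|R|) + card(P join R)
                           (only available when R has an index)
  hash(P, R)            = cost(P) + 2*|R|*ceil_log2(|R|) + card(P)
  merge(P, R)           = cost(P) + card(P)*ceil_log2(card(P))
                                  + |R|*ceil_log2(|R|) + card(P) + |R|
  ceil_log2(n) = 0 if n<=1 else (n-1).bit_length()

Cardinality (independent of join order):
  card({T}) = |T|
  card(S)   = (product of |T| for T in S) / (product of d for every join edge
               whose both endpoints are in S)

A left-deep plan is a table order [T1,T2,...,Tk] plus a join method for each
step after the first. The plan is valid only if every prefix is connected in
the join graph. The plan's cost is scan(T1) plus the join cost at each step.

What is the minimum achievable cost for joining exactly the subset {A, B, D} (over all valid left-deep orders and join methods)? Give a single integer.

Selinger DP over subsets of {A,B,D}:
  {A}: scan cost=50, card=50
  {B}: scan cost=60, card=60
  {D}: scan cost=250, card=250
  {AB}: card=150; try (A,nl_idx)→570, (A,hash)→720, (B,hash)→820, (B,merge)→820, (A,merge)→830, (B,nl)→3050 …(+1); best=570 via (A,nl_idx)
  {AD}: card=2500; try (A,hash)→1100, (D,merge)→2650, (A,merge)→2850, (D,hash)→4100, (A,nl_idx)→4250, (D,nl)→12550 …(+1); best=1100 via (A,hash)
  {BD}: card=3000; try (B,hash)→1220, (D,merge)→2730, (B,merge)→2920, (D,hash)→4120, (D,nl)→15060, (B,nl)→15250; best=1220 via (B,hash)
  {ABD}: card=1500; try (D,merge)→4170, (B,hash)→4320, (D,hash)→4720, (A,hash)→4820, (A,nl_idx)→20720, (B,merge)→34020 …(+4); best=4170 via (D,merge)

4170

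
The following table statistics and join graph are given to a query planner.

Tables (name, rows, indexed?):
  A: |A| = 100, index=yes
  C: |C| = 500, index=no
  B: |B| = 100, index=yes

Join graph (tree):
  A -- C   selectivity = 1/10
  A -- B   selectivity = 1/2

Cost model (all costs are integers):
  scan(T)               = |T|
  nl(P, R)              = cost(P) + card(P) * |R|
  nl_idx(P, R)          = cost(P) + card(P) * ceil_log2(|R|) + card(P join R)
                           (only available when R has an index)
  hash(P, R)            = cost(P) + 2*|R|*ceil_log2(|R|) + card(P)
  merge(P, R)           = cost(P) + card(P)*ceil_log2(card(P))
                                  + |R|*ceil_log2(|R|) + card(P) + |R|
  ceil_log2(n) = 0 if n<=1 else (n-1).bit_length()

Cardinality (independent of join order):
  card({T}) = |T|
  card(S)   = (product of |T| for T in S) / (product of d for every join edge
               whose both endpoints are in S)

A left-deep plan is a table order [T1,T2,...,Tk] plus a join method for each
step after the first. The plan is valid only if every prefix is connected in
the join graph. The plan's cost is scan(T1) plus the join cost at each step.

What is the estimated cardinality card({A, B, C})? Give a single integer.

250000

Tables in S: A(100), B(100), C(500)
Edges inside S: A-C(d=10), A-B(d=2)
numerator = 100 * 100 * 500 = 5000000
denominator = 10 * 2 = 20
card(S) = 5000000 / 20 = 250000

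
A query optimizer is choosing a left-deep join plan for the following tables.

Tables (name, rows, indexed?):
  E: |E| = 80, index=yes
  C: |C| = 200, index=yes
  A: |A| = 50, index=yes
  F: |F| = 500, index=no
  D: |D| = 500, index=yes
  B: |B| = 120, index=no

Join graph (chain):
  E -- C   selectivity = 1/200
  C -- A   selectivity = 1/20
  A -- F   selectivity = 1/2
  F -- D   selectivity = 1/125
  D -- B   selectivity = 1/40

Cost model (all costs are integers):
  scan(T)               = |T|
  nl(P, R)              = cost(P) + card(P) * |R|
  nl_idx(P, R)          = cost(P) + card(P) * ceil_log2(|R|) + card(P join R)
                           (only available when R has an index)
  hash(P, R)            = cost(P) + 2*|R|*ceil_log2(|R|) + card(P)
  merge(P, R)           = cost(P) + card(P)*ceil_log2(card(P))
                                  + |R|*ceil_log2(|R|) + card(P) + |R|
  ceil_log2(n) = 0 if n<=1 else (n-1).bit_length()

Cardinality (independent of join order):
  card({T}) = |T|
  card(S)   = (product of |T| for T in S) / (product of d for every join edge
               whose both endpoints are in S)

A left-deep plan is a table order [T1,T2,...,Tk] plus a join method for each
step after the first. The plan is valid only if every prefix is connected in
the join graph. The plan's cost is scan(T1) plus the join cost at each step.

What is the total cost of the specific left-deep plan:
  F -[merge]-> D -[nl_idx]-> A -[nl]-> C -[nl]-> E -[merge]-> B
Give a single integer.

step 1: scan F: cost=500, card=500
step 2: join D via merge
    card(P join D) = 500*500/(125) = 2000
    cost = 500 + 500*9 + 500*9 + 500 + 500 = 10500
step 3: join A via nl_idx
    card(P join A) = 2000*50/(2) = 50000
    cost = 10500 + 2000*6 + 50000 = 72500
step 4: join C via nl
    card(P join C) = 50000*200/(20) = 500000
    cost = 72500 + 50000*200 = 10072500
step 5: join E via nl
    card(P join E) = 500000*80/(200) = 200000
    cost = 10072500 + 500000*80 = 50072500
step 6: join B via merge
    card(P join B) = 200000*120/(40) = 600000
    cost = 50072500 + 200000*18 + 120*7 + 200000 + 120 = 53873460

53873460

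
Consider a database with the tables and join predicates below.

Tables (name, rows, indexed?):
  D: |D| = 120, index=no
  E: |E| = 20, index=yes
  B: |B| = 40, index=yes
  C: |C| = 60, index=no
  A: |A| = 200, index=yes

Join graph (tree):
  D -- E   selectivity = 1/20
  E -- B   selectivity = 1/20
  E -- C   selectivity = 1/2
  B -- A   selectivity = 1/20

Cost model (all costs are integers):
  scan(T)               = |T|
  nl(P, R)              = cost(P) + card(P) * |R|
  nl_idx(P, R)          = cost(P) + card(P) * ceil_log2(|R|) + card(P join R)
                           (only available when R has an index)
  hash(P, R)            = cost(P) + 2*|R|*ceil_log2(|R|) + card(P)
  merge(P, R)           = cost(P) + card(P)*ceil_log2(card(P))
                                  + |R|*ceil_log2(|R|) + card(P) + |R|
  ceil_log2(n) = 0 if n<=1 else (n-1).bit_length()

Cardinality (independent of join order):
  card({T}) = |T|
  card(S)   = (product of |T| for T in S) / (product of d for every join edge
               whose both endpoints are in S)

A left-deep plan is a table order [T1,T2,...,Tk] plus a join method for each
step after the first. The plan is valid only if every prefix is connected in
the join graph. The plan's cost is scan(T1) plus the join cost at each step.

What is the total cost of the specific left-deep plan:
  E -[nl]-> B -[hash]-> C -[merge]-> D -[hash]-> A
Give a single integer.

step 1: scan E: cost=20, card=20
step 2: join B via nl
    card(P join B) = 20*40/(20) = 40
    cost = 20 + 20*40 = 820
step 3: join C via hash
    card(P join C) = 40*60/(2) = 1200
    cost = 820 + 2*60*6 + 40 = 1580
step 4: join D via merge
    card(P join D) = 1200*120/(20) = 7200
    cost = 1580 + 1200*11 + 120*7 + 1200 + 120 = 16940
step 5: join A via hash
    card(P join A) = 7200*200/(20) = 72000
    cost = 16940 + 2*200*8 + 7200 = 27340

27340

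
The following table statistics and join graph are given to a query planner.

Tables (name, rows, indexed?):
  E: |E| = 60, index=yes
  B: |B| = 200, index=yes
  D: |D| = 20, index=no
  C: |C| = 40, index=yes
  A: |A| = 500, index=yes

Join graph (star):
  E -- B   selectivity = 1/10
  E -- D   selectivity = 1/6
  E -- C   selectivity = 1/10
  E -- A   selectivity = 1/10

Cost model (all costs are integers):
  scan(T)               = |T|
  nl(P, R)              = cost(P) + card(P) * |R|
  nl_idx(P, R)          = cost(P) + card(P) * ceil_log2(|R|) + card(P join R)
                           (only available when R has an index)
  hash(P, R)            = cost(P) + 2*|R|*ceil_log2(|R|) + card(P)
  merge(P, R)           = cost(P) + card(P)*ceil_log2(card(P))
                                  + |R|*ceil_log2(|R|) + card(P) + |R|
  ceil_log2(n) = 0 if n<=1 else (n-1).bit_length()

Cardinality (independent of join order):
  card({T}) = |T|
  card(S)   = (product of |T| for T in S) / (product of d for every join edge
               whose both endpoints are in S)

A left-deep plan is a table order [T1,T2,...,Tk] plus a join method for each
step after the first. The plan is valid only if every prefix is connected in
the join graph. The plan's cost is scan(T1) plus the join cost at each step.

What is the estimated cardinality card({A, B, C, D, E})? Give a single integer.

Tables in S: A(500), B(200), C(40), D(20), E(60)
Edges inside S: E-B(d=10), E-D(d=6), E-C(d=10), E-A(d=10)
numerator = 500 * 200 * 40 * 20 * 60 = 4800000000
denominator = 10 * 6 * 10 * 10 = 6000
card(S) = 4800000000 / 6000 = 800000

800000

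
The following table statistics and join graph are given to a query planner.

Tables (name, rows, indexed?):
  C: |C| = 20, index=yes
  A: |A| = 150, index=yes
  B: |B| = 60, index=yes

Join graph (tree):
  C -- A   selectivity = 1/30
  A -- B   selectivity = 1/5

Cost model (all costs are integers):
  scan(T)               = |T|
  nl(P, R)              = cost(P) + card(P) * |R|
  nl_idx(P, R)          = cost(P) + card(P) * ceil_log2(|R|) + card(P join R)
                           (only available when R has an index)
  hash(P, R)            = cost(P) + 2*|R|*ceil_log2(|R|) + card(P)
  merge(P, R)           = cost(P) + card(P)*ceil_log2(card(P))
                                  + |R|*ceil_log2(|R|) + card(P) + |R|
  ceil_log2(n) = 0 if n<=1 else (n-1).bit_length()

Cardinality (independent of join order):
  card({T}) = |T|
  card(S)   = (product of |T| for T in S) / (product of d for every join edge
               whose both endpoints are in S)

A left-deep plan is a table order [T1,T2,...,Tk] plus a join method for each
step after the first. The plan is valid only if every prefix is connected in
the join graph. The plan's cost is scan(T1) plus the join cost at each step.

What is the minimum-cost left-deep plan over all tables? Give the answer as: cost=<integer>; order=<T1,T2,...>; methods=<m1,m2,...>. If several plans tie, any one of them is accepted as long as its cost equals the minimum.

Selinger DP (subsets sized 1..n):
  {C}: scan cost=20, card=20
  {A}: scan cost=150, card=150
  {B}: scan cost=60, card=60
  {AC}: card=100; try (A,nl_idx)→280, (C,hash)→500, (C,nl_idx)→1000, (A,merge)→1490, (C,merge)→1620, (A,hash)→2440 …(+2); best=280 via (A,nl_idx)
  {AB}: card=1800; try (B,hash)→1020, (A,merge)→1830, (B,merge)→1920, (A,nl_idx)→2340, (A,hash)→2520, (B,nl_idx)→2850 …(+2); best=1020 via (B,hash)
  {ABC}: card=1200; try (B,hash)→1100, (B,merge)→1500, (B,nl_idx)→2080, (C,hash)→3020, (B,nl)→6280, (C,nl_idx)→11220 …(+2); best=1100 via (B,hash)

cost=1100; order=C,A,B; methods=nl_idx,hash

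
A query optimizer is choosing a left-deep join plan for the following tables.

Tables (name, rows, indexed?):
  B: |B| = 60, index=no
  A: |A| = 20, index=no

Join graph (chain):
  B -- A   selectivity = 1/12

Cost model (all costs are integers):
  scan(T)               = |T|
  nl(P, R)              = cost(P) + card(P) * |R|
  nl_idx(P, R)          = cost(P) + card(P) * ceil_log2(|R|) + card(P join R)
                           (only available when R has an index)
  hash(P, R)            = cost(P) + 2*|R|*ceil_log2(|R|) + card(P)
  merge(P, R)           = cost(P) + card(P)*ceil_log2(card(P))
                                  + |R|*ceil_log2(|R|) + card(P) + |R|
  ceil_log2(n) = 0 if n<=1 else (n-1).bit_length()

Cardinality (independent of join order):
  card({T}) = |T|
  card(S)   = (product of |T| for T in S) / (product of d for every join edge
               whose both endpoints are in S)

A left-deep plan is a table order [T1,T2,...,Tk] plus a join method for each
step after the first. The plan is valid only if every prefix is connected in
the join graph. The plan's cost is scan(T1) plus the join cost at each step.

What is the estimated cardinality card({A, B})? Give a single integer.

100

Tables in S: A(20), B(60)
Edges inside S: B-A(d=12)
numerator = 20 * 60 = 1200
denominator = 12 = 12
card(S) = 1200 / 12 = 100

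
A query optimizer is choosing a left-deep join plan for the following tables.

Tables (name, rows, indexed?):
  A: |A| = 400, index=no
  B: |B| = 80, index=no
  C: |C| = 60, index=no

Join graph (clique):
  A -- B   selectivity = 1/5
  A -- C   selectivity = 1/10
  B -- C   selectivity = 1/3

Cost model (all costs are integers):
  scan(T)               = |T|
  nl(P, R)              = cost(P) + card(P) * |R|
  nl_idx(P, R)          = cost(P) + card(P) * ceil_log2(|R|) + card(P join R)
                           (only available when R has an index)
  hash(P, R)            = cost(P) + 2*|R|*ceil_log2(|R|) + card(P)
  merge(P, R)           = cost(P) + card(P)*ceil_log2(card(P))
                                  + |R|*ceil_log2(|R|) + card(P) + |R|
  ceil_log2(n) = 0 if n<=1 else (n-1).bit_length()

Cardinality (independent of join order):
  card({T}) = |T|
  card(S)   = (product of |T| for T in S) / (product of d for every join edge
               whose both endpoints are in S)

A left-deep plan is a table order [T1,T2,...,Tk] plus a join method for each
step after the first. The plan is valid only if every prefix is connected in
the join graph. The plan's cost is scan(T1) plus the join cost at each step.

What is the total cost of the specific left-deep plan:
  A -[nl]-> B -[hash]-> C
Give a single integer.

step 1: scan A: cost=400, card=400
step 2: join B via nl
    card(P join B) = 400*80/(5) = 6400
    cost = 400 + 400*80 = 32400
step 3: join C via hash
    card(P join C) = 6400*60/(10*3) = 12800
    cost = 32400 + 2*60*6 + 6400 = 39520

39520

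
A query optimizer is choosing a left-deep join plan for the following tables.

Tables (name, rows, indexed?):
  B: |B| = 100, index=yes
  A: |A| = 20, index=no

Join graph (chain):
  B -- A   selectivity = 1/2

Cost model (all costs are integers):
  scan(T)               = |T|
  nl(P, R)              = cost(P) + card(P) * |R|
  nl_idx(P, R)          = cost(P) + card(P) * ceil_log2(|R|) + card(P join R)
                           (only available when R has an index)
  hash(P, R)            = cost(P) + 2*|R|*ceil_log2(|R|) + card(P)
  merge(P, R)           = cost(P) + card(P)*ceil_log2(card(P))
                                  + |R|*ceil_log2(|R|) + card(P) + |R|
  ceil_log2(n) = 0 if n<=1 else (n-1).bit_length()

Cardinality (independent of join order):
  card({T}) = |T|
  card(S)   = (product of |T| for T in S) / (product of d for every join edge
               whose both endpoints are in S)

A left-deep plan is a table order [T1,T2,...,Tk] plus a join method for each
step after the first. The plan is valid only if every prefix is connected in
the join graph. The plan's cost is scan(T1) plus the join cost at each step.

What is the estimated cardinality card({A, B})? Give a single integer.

Tables in S: A(20), B(100)
Edges inside S: B-A(d=2)
numerator = 20 * 100 = 2000
denominator = 2 = 2
card(S) = 2000 / 2 = 1000

1000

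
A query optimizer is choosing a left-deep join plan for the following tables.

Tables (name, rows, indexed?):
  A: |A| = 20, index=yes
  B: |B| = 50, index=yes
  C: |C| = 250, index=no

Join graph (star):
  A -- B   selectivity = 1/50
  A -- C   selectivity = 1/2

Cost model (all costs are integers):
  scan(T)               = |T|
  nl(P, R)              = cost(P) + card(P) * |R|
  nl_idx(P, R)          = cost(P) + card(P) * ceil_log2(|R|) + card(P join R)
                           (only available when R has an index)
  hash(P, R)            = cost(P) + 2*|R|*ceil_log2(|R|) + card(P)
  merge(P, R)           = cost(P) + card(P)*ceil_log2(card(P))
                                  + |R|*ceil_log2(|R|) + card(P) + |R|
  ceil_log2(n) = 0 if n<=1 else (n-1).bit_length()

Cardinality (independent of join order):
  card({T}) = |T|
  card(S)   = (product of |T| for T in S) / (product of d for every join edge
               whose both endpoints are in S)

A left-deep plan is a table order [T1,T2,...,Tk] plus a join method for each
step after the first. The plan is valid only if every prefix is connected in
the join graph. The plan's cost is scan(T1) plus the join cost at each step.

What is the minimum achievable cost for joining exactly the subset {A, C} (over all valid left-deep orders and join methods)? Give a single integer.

700

Selinger DP over subsets of {A,C}:
  {A}: scan cost=20, card=20
  {C}: scan cost=250, card=250
  {AC}: card=2500; try (A,hash)→700, (C,merge)→2390, (A,merge)→2620, (A,nl_idx)→4000, (C,hash)→4040, (C,nl)→5020 …(+1); best=700 via (A,hash)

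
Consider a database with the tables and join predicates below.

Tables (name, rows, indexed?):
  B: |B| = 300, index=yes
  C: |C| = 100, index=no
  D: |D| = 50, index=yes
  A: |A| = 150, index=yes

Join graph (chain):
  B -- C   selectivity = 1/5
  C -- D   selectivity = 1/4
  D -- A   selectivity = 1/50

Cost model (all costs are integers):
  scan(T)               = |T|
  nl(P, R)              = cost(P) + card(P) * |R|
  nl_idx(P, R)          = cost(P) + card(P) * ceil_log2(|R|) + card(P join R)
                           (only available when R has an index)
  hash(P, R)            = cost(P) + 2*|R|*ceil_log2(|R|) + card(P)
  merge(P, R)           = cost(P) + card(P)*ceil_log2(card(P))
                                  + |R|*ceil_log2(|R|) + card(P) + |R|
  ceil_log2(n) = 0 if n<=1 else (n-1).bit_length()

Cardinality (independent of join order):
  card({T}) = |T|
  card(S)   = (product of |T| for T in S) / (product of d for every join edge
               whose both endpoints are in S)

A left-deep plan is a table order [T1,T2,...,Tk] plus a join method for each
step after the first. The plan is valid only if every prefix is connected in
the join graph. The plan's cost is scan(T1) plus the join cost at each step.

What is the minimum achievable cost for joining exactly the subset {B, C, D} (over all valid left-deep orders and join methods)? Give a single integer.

Selinger DP over subsets of {B,C,D}:
  {B}: scan cost=300, card=300
  {C}: scan cost=100, card=100
  {D}: scan cost=50, card=50
  {BC}: card=6000; try (C,hash)→2000, (B,merge)→3900, (C,merge)→4100, (B,hash)→5600, (B,nl_idx)→7000, (B,nl)→30100 …(+1); best=2000 via (C,hash)
  {CD}: card=1250; try (D,hash)→800, (C,merge)→1200, (D,merge)→1250, (C,hash)→1500, (D,nl_idx)→1950, (C,nl)→5050 …(+1); best=800 via (D,hash)
  {BCD}: card=75000; try (B,hash)→7450, (D,hash)→8600, (B,merge)→18800, (D,merge)→86350, (B,nl_idx)→87050, (D,nl_idx)→113000 …(+2); best=7450 via (B,hash)

7450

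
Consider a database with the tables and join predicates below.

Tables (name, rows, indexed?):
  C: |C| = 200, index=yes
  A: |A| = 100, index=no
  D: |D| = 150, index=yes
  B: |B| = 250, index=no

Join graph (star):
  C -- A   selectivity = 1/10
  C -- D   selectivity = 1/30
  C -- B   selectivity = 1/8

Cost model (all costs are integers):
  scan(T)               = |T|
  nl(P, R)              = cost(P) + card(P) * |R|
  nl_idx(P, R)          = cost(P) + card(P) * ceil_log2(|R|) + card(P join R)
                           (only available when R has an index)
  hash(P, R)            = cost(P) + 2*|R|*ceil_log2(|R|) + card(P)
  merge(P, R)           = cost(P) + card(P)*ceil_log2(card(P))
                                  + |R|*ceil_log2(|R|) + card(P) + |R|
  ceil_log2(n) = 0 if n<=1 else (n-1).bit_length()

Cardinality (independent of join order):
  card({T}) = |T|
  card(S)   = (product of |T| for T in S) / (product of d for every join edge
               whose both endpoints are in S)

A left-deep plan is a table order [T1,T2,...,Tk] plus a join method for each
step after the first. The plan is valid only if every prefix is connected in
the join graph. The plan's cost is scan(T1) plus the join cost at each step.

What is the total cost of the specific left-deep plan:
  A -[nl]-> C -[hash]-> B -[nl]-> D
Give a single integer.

step 1: scan A: cost=100, card=100
step 2: join C via nl
    card(P join C) = 100*200/(10) = 2000
    cost = 100 + 100*200 = 20100
step 3: join B via hash
    card(P join B) = 2000*250/(8) = 62500
    cost = 20100 + 2*250*8 + 2000 = 26100
step 4: join D via nl
    card(P join D) = 62500*150/(30) = 312500
    cost = 26100 + 62500*150 = 9401100

9401100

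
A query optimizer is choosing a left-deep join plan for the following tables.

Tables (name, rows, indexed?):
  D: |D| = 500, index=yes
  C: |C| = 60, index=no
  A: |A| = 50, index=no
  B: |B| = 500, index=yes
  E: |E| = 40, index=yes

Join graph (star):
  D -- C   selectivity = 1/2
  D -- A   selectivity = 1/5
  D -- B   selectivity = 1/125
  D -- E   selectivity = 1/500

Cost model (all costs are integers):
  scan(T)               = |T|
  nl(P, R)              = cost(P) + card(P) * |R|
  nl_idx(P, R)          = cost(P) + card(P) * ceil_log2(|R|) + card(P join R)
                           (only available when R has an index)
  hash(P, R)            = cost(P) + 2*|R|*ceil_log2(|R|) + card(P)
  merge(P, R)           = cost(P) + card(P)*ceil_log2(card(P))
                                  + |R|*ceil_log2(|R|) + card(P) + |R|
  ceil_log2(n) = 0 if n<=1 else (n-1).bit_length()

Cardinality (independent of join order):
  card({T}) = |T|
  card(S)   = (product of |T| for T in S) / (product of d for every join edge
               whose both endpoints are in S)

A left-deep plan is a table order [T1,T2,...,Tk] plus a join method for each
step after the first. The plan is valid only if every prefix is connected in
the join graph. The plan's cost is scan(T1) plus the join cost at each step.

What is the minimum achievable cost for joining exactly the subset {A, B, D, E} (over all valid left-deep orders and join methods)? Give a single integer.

Selinger DP over subsets of {A,B,D,E}:
  {D}: scan cost=500, card=500
  {A}: scan cost=50, card=50
  {B}: scan cost=500, card=500
  {E}: scan cost=40, card=40
  {AD}: card=5000; try (A,hash)→1600, (D,merge)→5400, (D,nl_idx)→5500, (A,merge)→5850, (D,hash)→9100, (D,nl)→25050 …(+1); best=1600 via (A,hash)
  {BD}: card=2000; try (D,nl_idx)→7000, (B,nl_idx)→7000, (D,hash)→10000, (B,hash)→10000, (D,merge)→10500, (B,merge)→10500 …(+2); best=7000 via (D,nl_idx)
  {DE}: card=40; try (D,nl_idx)→440, (E,hash)→1480, (E,nl_idx)→3540, (D,merge)→5320, (E,merge)→5780, (D,hash)→9080 …(+2); best=440 via (D,nl_idx)
  {ABD}: card=20000; try (A,hash)→9600, (B,hash)→15600, (A,merge)→31350, (B,nl_idx)→66600, (B,merge)→76600, (A,nl)→107000 …(+1); best=9600 via (A,hash)
  {ADE}: card=400; try (A,merge)→1070, (A,hash)→1080, (A,nl)→2440, (E,hash)→7080, (E,nl_idx)→32000, (E,merge)→71880 …(+1); best=1070 via (A,merge)
  {BDE}: card=160; try (B,nl_idx)→960, (B,merge)→5720, (E,hash)→9480, (B,hash)→9480, (E,nl_idx)→19160, (B,nl)→20440 …(+2); best=960 via (B,nl_idx)
  {ABDE}: card=1600; try (A,hash)→1720, (A,merge)→2750, (B,nl_idx)→6270, (A,nl)→8960, (B,merge)→10070, (B,hash)→10470 …(+5); best=1720 via (A,hash)

1720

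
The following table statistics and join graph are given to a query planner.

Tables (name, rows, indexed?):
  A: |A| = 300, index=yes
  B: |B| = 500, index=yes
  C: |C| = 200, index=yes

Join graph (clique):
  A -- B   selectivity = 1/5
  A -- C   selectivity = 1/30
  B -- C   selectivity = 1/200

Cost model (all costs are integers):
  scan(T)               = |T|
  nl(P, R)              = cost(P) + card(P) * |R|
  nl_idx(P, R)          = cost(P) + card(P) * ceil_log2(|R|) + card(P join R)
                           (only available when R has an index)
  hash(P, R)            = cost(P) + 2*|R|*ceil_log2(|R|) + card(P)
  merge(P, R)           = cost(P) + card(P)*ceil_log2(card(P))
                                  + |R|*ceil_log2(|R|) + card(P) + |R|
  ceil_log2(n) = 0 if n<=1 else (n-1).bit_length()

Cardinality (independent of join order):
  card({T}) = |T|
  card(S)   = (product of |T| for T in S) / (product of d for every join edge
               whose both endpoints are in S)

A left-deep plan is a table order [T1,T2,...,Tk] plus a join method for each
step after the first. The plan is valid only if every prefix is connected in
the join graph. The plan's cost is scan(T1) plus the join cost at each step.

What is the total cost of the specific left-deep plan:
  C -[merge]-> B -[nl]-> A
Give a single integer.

step 1: scan C: cost=200, card=200
step 2: join B via merge
    card(P join B) = 200*500/(200) = 500
    cost = 200 + 200*8 + 500*9 + 200 + 500 = 7000
step 3: join A via nl
    card(P join A) = 500*300/(5*30) = 1000
    cost = 7000 + 500*300 = 157000

157000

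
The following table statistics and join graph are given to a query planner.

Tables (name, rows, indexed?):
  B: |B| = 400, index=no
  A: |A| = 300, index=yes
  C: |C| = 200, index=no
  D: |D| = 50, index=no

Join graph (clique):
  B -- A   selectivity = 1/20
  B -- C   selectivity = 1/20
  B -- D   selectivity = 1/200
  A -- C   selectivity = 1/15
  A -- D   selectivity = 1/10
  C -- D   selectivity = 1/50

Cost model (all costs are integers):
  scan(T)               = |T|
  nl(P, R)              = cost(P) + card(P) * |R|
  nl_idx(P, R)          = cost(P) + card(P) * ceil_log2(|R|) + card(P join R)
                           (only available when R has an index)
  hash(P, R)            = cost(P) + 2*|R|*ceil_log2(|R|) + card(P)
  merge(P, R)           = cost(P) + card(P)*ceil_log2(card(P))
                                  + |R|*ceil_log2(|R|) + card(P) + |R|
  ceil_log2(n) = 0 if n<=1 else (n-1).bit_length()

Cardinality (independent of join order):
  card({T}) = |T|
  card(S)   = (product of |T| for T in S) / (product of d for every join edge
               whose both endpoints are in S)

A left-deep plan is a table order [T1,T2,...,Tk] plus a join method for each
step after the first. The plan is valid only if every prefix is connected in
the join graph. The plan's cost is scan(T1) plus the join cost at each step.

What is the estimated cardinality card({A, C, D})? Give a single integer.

400

Tables in S: A(300), C(200), D(50)
Edges inside S: A-C(d=15), A-D(d=10), C-D(d=50)
numerator = 300 * 200 * 50 = 3000000
denominator = 15 * 10 * 50 = 7500
card(S) = 3000000 / 7500 = 400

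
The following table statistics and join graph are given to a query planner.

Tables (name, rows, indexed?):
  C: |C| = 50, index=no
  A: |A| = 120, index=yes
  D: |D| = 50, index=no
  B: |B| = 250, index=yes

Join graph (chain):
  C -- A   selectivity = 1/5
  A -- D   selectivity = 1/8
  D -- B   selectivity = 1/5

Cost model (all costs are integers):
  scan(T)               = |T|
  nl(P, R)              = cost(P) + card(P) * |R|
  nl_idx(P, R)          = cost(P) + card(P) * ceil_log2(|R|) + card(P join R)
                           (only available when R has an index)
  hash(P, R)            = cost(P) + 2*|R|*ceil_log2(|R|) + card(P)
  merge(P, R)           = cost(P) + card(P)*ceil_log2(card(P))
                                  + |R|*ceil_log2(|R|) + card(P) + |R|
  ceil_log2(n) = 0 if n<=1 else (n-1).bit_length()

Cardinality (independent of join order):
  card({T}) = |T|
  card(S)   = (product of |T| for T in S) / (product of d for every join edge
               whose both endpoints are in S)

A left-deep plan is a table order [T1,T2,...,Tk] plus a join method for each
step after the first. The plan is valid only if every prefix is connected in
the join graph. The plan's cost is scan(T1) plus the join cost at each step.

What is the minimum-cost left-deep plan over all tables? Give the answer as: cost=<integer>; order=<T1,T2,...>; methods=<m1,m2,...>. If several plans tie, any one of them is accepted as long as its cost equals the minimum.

Selinger DP (subsets sized 1..n):
  {C}: scan cost=50, card=50
  {A}: scan cost=120, card=120
  {D}: scan cost=50, card=50
  {B}: scan cost=250, card=250
  {AC}: card=1200; try (C,hash)→840, (A,merge)→1360, (C,merge)→1430, (A,nl_idx)→1600, (A,hash)→1780, (A,nl)→6050 …(+1); best=840 via (C,hash)
  {AD}: card=750; try (D,hash)→840, (A,nl_idx)→1150, (A,merge)→1360, (D,merge)→1430, (A,hash)→1780, (A,nl)→6050 …(+1); best=840 via (D,hash)
  {BD}: card=2500; try (D,hash)→1100, (B,merge)→2650, (D,merge)→2850, (B,nl_idx)→2950, (B,hash)→4100, (B,nl)→12550 …(+1); best=1100 via (D,hash)
  {ACD}: card=7500; try (C,hash)→2190, (D,hash)→2640, (C,merge)→9440, (D,merge)→15590, (C,nl)→38340, (D,nl)→60840; best=2190 via (C,hash)
  {ABD}: card=37500; try (A,hash)→5280, (B,hash)→5590, (B,merge)→11340, (A,merge)→34560, (B,nl_idx)→44340, (A,nl_idx)→56100 …(+2); best=5280 via (A,hash)
  {ABCD}: card=375000; try (B,hash)→13690, (C,hash)→43380, (B,merge)→109440, (B,nl_idx)→437190, (C,merge)→643130, (B,nl)→1877190 …(+1); best=13690 via (B,hash)

cost=13690; order=A,D,C,B; methods=hash,hash,hash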